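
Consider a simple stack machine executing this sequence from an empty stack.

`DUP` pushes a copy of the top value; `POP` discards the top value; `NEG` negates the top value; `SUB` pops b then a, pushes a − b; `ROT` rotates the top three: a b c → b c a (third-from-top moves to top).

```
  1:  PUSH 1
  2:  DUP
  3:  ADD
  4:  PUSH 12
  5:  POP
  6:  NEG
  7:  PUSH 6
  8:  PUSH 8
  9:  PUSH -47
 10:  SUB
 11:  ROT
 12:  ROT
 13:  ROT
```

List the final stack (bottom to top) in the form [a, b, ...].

[-2, 6, 55]

PUSH 1   -> [1]
DUP      -> [1, 1]
ADD      -> [2]
PUSH 12  -> [2, 12]
POP      -> [2]
NEG      -> [-2]
PUSH 6   -> [-2, 6]
PUSH 8   -> [-2, 6, 8]
PUSH -47 -> [-2, 6, 8, -47]
SUB      -> [-2, 6, 55]
ROT      -> [6, 55, -2]
ROT      -> [55, -2, 6]
ROT      -> [-2, 6, 55]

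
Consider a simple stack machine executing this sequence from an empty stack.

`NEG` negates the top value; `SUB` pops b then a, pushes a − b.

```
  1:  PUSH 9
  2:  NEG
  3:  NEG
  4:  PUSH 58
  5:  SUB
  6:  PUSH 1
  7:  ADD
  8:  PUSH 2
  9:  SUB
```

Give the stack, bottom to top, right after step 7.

[-48]

PUSH 9  → 9
NEG     → -9
NEG     → 9
PUSH 58 → 9 58
SUB     → -49
PUSH 1  → -49 1
ADD     → -48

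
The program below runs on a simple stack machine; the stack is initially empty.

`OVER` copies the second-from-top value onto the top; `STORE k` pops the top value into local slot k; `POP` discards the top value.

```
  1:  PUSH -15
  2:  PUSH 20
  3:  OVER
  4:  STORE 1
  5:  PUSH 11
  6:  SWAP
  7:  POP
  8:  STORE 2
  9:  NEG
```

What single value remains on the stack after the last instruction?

PUSH -15  -15
PUSH 20   -15 20
OVER      -15 20 -15
STORE 1   -15 20
PUSH 11   -15 20 11
SWAP      -15 11 20
POP       -15 11
STORE 2   -15
NEG       15

15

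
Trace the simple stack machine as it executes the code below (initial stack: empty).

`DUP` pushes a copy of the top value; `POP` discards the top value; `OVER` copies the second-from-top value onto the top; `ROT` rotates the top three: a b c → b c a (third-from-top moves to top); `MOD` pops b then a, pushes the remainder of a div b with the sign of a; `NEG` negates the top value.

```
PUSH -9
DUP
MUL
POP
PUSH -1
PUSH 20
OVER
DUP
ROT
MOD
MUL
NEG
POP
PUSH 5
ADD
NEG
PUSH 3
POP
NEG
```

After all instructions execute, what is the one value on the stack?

4

PUSH -9 → [-9]
DUP     → [-9, -9]
MUL     → [81]
POP     → []
PUSH -1 → [-1]
PUSH 20 → [-1, 20]
OVER    → [-1, 20, -1]
DUP     → [-1, 20, -1, -1]
ROT     → [-1, -1, -1, 20]
MOD     → [-1, -1, -1]
MUL     → [-1, 1]
NEG     → [-1, -1]
POP     → [-1]
PUSH 5  → [-1, 5]
ADD     → [4]
NEG     → [-4]
PUSH 3  → [-4, 3]
POP     → [-4]
NEG     → [4]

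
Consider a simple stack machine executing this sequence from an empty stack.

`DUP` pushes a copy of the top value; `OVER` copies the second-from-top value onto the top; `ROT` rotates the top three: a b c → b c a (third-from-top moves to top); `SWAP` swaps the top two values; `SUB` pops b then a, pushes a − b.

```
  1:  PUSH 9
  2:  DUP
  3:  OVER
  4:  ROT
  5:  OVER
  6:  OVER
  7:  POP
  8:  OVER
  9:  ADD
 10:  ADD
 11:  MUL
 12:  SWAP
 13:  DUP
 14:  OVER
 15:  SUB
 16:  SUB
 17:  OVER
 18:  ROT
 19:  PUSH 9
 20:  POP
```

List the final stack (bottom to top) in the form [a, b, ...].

PUSH 9 -> 9
DUP    -> 9 9
OVER   -> 9 9 9
ROT    -> 9 9 9
OVER   -> 9 9 9 9
OVER   -> 9 9 9 9 9
POP    -> 9 9 9 9
OVER   -> 9 9 9 9 9
ADD    -> 9 9 9 18
ADD    -> 9 9 27
MUL    -> 9 243
SWAP   -> 243 9
DUP    -> 243 9 9
OVER   -> 243 9 9 9
SUB    -> 243 9 0
SUB    -> 243 9
OVER   -> 243 9 243
ROT    -> 9 243 243
PUSH 9 -> 9 243 243 9
POP    -> 9 243 243

[9, 243, 243]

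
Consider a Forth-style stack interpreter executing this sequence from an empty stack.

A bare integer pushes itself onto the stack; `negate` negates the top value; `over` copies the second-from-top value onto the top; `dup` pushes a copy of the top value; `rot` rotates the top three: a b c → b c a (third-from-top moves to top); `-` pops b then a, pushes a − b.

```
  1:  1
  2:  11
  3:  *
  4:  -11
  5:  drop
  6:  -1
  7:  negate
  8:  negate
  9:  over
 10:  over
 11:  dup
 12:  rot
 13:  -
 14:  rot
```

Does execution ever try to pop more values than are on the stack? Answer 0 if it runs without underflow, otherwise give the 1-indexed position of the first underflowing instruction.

0

1      : 1
11     : 1 11
*      : 11
-11    : 11 -11
drop   : 11
-1     : 11 -1
negate : 11 1
negate : 11 -1
over   : 11 -1 11
over   : 11 -1 11 -1
dup    : 11 -1 11 -1 -1
rot    : 11 -1 -1 -1 11
-      : 11 -1 -1 -12
rot    : 11 -1 -12 -1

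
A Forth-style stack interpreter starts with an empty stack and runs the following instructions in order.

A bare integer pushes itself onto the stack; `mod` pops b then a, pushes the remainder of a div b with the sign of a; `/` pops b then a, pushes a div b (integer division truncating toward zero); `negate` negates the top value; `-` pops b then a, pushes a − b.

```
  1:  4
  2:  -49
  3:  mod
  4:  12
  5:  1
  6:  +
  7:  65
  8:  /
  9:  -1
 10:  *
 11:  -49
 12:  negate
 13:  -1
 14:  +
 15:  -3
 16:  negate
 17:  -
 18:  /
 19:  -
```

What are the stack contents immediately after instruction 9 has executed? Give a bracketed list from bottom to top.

4   → [4]
-49 → [4, -49]
mod → [4]
12  → [4, 12]
1   → [4, 12, 1]
+   → [4, 13]
65  → [4, 13, 65]
/   → [4, 0]
-1  → [4, 0, -1]

[4, 0, -1]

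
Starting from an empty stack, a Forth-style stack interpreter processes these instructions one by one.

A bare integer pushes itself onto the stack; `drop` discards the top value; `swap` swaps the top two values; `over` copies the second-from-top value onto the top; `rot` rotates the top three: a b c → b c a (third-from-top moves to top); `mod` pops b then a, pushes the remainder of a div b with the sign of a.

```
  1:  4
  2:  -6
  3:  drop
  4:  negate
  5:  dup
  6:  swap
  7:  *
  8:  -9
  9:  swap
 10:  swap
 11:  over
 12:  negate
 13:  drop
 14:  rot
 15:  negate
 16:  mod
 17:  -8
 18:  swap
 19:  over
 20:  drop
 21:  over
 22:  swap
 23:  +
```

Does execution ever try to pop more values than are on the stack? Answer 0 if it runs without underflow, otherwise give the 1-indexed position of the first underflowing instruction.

4      : 4
-6     : 4 -6
drop   : 4
negate : -4
dup    : -4 -4
swap   : -4 -4
*      : 16
-9     : 16 -9
swap   : -9 16
swap   : 16 -9
over   : 16 -9 16
negate : 16 -9 -16
drop   : 16 -9
rot  — needs 3 operands, stack has 2 → underflow

14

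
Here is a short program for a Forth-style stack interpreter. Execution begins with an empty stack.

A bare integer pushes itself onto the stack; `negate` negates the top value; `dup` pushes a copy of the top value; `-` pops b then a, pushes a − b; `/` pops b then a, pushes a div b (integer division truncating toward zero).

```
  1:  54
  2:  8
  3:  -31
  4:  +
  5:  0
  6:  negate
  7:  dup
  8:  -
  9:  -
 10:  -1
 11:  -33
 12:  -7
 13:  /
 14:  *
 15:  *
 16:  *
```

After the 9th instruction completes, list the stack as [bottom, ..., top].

[54, -23]

54     -> 54
8      -> 54 8
-31    -> 54 8 -31
+      -> 54 -23
0      -> 54 -23 0
negate -> 54 -23 0
dup    -> 54 -23 0 0
-      -> 54 -23 0
-      -> 54 -23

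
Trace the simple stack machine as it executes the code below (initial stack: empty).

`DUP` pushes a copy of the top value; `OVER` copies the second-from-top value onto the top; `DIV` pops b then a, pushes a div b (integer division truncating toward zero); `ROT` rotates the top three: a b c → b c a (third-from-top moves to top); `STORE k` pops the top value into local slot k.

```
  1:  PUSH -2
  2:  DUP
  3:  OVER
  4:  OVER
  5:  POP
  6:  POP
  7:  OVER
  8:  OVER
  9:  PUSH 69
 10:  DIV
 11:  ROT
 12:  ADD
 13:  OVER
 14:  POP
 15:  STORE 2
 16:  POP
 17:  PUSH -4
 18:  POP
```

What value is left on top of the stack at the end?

-2

PUSH -2  [-2]
DUP      [-2, -2]
OVER     [-2, -2, -2]
OVER     [-2, -2, -2, -2]
POP      [-2, -2, -2]
POP      [-2, -2]
OVER     [-2, -2, -2]
OVER     [-2, -2, -2, -2]
PUSH 69  [-2, -2, -2, -2, 69]
DIV      [-2, -2, -2, 0]
ROT      [-2, -2, 0, -2]
ADD      [-2, -2, -2]
OVER     [-2, -2, -2, -2]
POP      [-2, -2, -2]
STORE 2  [-2, -2]
POP      [-2]
PUSH -4  [-2, -4]
POP      [-2]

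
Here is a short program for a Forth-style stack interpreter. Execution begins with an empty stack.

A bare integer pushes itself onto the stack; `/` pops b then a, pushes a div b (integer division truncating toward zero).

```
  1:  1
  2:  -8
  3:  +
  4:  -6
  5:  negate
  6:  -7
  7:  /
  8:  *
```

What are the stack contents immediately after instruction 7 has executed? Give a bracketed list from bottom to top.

[-7, 0]

1       [1]
-8      [1, -8]
+       [-7]
-6      [-7, -6]
negate  [-7, 6]
-7      [-7, 6, -7]
/       [-7, 0]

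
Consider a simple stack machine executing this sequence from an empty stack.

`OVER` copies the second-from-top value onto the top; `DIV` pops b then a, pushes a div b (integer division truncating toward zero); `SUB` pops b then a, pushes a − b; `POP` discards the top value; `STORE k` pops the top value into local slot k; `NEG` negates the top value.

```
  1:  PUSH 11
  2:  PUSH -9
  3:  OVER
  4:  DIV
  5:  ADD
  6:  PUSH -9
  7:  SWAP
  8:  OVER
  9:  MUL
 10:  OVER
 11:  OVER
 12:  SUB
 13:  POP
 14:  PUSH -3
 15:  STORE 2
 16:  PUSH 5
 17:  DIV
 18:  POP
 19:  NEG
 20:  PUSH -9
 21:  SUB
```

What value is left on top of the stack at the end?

18

PUSH 11  11
PUSH -9  11 -9
OVER     11 -9 11
DIV      11 0
ADD      11
PUSH -9  11 -9
SWAP     -9 11
OVER     -9 11 -9
MUL      -9 -99
OVER     -9 -99 -9
OVER     -9 -99 -9 -99
SUB      -9 -99 90
POP      -9 -99
PUSH -3  -9 -99 -3
STORE 2  -9 -99
PUSH 5   -9 -99 5
DIV      -9 -19
POP      -9
NEG      9
PUSH -9  9 -9
SUB      18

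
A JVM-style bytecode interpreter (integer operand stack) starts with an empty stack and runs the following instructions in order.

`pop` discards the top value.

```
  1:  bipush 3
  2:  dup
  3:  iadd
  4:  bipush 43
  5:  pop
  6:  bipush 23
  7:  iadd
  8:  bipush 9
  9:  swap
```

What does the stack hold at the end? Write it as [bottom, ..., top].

bipush 3  → [3]
dup       → [3, 3]
iadd      → [6]
bipush 43 → [6, 43]
pop       → [6]
bipush 23 → [6, 23]
iadd      → [29]
bipush 9  → [29, 9]
swap      → [9, 29]

[9, 29]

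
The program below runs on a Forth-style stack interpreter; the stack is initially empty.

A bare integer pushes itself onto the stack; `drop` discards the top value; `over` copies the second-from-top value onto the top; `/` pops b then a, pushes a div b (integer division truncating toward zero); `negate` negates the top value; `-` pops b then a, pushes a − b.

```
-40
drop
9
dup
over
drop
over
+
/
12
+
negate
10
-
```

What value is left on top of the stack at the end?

-40     -40
drop    (empty)
9       9
dup     9 9
over    9 9 9
drop    9 9
over    9 9 9
+       9 18
/       0
12      0 12
+       12
negate  -12
10      -12 10
-       -22

-22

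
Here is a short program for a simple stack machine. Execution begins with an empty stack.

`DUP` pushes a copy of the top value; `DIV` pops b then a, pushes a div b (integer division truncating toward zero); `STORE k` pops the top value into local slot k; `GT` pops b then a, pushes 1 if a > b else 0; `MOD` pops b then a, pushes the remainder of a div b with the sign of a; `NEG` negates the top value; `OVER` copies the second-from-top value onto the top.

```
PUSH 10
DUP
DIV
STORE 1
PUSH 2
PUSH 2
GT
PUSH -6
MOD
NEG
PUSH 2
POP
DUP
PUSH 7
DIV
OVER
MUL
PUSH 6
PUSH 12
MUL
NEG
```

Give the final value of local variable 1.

1

PUSH 10 -> 10
DUP     -> 10 10
DIV     -> 1
STORE 1 -> (empty)
PUSH 2  -> 2
PUSH 2  -> 2 2
GT      -> 0
PUSH -6 -> 0 -6
MOD     -> 0
NEG     -> 0
PUSH 2  -> 0 2
POP     -> 0
DUP     -> 0 0
PUSH 7  -> 0 0 7
DIV     -> 0 0
OVER    -> 0 0 0
MUL     -> 0 0
PUSH 6  -> 0 0 6
PUSH 12 -> 0 0 6 12
MUL     -> 0 0 72
NEG     -> 0 0 -72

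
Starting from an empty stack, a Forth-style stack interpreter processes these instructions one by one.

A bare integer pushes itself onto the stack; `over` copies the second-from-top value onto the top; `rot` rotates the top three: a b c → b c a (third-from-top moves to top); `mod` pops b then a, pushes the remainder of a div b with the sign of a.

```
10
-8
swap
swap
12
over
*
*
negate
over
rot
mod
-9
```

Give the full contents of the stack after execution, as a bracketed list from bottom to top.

10     : [10]
-8     : [10, -8]
swap   : [-8, 10]
swap   : [10, -8]
12     : [10, -8, 12]
over   : [10, -8, 12, -8]
*      : [10, -8, -96]
*      : [10, 768]
negate : [10, -768]
over   : [10, -768, 10]
rot    : [-768, 10, 10]
mod    : [-768, 0]
-9     : [-768, 0, -9]

[-768, 0, -9]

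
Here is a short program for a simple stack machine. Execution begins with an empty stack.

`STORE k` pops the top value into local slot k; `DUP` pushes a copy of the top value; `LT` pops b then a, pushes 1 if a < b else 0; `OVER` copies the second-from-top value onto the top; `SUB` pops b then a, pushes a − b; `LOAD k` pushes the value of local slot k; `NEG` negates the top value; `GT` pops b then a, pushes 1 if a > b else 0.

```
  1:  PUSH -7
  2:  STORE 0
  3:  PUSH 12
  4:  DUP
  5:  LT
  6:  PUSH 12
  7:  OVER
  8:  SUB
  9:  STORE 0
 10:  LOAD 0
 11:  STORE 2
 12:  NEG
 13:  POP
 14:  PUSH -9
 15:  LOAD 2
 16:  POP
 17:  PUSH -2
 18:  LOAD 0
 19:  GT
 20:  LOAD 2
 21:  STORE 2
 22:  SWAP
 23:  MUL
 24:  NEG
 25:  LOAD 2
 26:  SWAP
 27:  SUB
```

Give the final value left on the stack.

PUSH -7 : -7
STORE 0 : (empty)
PUSH 12 : 12
DUP     : 12 12
LT      : 0
PUSH 12 : 0 12
OVER    : 0 12 0
SUB     : 0 12
STORE 0 : 0
LOAD 0  : 0 12
STORE 2 : 0
NEG     : 0
POP     : (empty)
PUSH -9 : -9
LOAD 2  : -9 12
POP     : -9
PUSH -2 : -9 -2
LOAD 0  : -9 -2 12
GT      : -9 0
LOAD 2  : -9 0 12
STORE 2 : -9 0
SWAP    : 0 -9
MUL     : 0
NEG     : 0
LOAD 2  : 0 12
SWAP    : 12 0
SUB     : 12

12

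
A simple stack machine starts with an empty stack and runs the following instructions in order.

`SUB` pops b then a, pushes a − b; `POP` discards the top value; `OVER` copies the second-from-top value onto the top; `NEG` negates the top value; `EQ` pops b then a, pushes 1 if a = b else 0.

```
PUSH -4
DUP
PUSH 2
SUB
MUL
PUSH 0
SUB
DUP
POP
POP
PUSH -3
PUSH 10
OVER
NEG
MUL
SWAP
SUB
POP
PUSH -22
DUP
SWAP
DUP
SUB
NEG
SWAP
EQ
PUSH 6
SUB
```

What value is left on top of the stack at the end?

-6

PUSH -4  : -4
DUP      : -4 -4
PUSH 2   : -4 -4 2
SUB      : -4 -6
MUL      : 24
PUSH 0   : 24 0
SUB      : 24
DUP      : 24 24
POP      : 24
POP      : (empty)
PUSH -3  : -3
PUSH 10  : -3 10
OVER     : -3 10 -3
NEG      : -3 10 3
MUL      : -3 30
SWAP     : 30 -3
SUB      : 33
POP      : (empty)
PUSH -22 : -22
DUP      : -22 -22
SWAP     : -22 -22
DUP      : -22 -22 -22
SUB      : -22 0
NEG      : -22 0
SWAP     : 0 -22
EQ       : 0
PUSH 6   : 0 6
SUB      : -6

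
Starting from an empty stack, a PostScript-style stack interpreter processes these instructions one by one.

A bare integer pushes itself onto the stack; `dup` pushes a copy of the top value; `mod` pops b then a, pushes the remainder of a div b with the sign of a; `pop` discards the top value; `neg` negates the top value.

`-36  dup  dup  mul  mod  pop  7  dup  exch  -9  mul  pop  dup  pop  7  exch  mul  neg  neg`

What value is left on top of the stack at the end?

49

-36  -> [-36]
dup  -> [-36, -36]
dup  -> [-36, -36, -36]
mul  -> [-36, 1296]
mod  -> [-36]
pop  -> []
7    -> [7]
dup  -> [7, 7]
exch -> [7, 7]
-9   -> [7, 7, -9]
mul  -> [7, -63]
pop  -> [7]
dup  -> [7, 7]
pop  -> [7]
7    -> [7, 7]
exch -> [7, 7]
mul  -> [49]
neg  -> [-49]
neg  -> [49]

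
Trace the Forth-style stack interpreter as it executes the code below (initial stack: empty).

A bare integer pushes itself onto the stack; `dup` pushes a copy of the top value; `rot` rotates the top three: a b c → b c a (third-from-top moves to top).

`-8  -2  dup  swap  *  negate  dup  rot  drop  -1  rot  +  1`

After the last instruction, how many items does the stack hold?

3

-8     : -8
-2     : -8 -2
dup    : -8 -2 -2
swap   : -8 -2 -2
*      : -8 4
negate : -8 -4
dup    : -8 -4 -4
rot    : -4 -4 -8
drop   : -4 -4
-1     : -4 -4 -1
rot    : -4 -1 -4
+      : -4 -5
1      : -4 -5 1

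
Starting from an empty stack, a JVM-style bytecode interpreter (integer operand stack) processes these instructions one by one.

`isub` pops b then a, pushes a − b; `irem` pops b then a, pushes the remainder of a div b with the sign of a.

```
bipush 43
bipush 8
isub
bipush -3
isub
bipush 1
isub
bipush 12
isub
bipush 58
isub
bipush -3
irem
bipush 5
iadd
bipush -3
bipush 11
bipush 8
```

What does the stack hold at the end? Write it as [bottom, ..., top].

[5, -3, 11, 8]

bipush 43 → 43
bipush 8  → 43 8
isub      → 35
bipush -3 → 35 -3
isub      → 38
bipush 1  → 38 1
isub      → 37
bipush 12 → 37 12
isub      → 25
bipush 58 → 25 58
isub      → -33
bipush -3 → -33 -3
irem      → 0
bipush 5  → 0 5
iadd      → 5
bipush -3 → 5 -3
bipush 11 → 5 -3 11
bipush 8  → 5 -3 11 8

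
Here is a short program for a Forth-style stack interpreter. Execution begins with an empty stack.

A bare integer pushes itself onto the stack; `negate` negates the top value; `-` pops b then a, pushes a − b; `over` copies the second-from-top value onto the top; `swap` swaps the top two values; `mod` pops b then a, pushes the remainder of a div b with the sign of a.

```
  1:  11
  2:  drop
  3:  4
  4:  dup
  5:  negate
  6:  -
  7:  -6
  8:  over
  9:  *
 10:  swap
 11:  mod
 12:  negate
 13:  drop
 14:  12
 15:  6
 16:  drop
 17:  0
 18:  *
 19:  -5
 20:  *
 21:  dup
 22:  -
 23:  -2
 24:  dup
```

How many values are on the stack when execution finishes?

3

11      11
drop    (empty)
4       4
dup     4 4
negate  4 -4
-       8
-6      8 -6
over    8 -6 8
*       8 -48
swap    -48 8
mod     0
negate  0
drop    (empty)
12      12
6       12 6
drop    12
0       12 0
*       0
-5      0 -5
*       0
dup     0 0
-       0
-2      0 -2
dup     0 -2 -2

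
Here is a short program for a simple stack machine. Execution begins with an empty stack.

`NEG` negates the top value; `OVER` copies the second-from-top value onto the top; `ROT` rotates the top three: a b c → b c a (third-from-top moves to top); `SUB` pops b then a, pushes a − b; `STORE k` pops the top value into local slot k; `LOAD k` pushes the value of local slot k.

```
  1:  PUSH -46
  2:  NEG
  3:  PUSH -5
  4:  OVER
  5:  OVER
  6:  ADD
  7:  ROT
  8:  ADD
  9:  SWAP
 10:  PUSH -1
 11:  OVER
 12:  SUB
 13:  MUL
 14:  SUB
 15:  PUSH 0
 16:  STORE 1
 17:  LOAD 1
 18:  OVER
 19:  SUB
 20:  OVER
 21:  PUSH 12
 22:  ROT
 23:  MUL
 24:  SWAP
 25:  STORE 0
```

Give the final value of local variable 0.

PUSH -46 → [-46]
NEG      → [46]
PUSH -5  → [46, -5]
OVER     → [46, -5, 46]
OVER     → [46, -5, 46, -5]
ADD      → [46, -5, 41]
ROT      → [-5, 41, 46]
ADD      → [-5, 87]
SWAP     → [87, -5]
PUSH -1  → [87, -5, -1]
OVER     → [87, -5, -1, -5]
SUB      → [87, -5, 4]
MUL      → [87, -20]
SUB      → [107]
PUSH 0   → [107, 0]
STORE 1  → [107]
LOAD 1   → [107, 0]
OVER     → [107, 0, 107]
SUB      → [107, -107]
OVER     → [107, -107, 107]
PUSH 12  → [107, -107, 107, 12]
ROT      → [107, 107, 12, -107]
MUL      → [107, 107, -1284]
SWAP     → [107, -1284, 107]
STORE 0  → [107, -1284]

107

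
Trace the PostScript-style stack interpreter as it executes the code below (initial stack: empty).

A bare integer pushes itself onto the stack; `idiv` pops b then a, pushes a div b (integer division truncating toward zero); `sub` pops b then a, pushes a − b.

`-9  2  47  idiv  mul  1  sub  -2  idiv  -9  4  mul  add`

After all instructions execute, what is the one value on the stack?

-36

-9   → -9
2    → -9 2
47   → -9 2 47
idiv → -9 0
mul  → 0
1    → 0 1
sub  → -1
-2   → -1 -2
idiv → 0
-9   → 0 -9
4    → 0 -9 4
mul  → 0 -36
add  → -36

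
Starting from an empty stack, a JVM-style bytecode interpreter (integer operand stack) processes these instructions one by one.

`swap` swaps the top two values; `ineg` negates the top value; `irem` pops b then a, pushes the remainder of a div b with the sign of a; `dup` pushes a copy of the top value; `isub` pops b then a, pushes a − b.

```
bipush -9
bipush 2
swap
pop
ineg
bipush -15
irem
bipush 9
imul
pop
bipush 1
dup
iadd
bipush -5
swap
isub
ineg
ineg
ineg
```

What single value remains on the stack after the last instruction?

7

bipush -9  → [-9]
bipush 2   → [-9, 2]
swap       → [2, -9]
pop        → [2]
ineg       → [-2]
bipush -15 → [-2, -15]
irem       → [-2]
bipush 9   → [-2, 9]
imul       → [-18]
pop        → []
bipush 1   → [1]
dup        → [1, 1]
iadd       → [2]
bipush -5  → [2, -5]
swap       → [-5, 2]
isub       → [-7]
ineg       → [7]
ineg       → [-7]
ineg       → [7]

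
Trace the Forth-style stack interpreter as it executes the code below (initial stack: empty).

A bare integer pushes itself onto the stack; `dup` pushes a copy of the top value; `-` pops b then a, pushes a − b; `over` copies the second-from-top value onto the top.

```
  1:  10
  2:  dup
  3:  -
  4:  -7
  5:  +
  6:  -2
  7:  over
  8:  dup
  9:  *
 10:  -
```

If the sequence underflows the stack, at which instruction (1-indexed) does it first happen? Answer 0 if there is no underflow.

0

10   : [10]
dup  : [10, 10]
-    : [0]
-7   : [0, -7]
+    : [-7]
-2   : [-7, -2]
over : [-7, -2, -7]
dup  : [-7, -2, -7, -7]
*    : [-7, -2, 49]
-    : [-7, -51]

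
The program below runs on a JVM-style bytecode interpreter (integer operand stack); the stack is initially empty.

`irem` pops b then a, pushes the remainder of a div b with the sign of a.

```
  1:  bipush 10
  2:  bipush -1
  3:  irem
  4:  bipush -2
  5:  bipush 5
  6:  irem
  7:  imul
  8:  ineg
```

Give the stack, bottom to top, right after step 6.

[0, -2]

bipush 10 -> [10]
bipush -1 -> [10, -1]
irem      -> [0]
bipush -2 -> [0, -2]
bipush 5  -> [0, -2, 5]
irem      -> [0, -2]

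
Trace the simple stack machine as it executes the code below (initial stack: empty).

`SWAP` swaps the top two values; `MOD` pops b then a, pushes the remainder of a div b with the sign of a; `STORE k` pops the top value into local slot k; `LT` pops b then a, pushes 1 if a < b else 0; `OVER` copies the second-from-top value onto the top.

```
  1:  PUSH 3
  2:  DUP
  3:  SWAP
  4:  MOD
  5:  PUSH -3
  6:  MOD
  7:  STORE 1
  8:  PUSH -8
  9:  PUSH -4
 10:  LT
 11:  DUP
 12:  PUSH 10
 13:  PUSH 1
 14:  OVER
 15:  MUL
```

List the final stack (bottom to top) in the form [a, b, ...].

[1, 1, 10, 10]

PUSH 3  : [3]
DUP     : [3, 3]
SWAP    : [3, 3]
MOD     : [0]
PUSH -3 : [0, -3]
MOD     : [0]
STORE 1 : []
PUSH -8 : [-8]
PUSH -4 : [-8, -4]
LT      : [1]
DUP     : [1, 1]
PUSH 10 : [1, 1, 10]
PUSH 1  : [1, 1, 10, 1]
OVER    : [1, 1, 10, 1, 10]
MUL     : [1, 1, 10, 10]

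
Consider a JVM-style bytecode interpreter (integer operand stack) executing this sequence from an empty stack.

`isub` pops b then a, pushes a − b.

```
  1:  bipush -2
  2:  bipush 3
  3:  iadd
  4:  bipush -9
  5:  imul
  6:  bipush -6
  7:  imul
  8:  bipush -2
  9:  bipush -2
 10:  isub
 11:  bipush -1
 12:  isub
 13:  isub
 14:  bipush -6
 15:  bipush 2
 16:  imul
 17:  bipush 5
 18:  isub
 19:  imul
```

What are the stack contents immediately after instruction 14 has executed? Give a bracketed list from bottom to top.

[53, -6]

bipush -2 -> [-2]
bipush 3  -> [-2, 3]
iadd      -> [1]
bipush -9 -> [1, -9]
imul      -> [-9]
bipush -6 -> [-9, -6]
imul      -> [54]
bipush -2 -> [54, -2]
bipush -2 -> [54, -2, -2]
isub      -> [54, 0]
bipush -1 -> [54, 0, -1]
isub      -> [54, 1]
isub      -> [53]
bipush -6 -> [53, -6]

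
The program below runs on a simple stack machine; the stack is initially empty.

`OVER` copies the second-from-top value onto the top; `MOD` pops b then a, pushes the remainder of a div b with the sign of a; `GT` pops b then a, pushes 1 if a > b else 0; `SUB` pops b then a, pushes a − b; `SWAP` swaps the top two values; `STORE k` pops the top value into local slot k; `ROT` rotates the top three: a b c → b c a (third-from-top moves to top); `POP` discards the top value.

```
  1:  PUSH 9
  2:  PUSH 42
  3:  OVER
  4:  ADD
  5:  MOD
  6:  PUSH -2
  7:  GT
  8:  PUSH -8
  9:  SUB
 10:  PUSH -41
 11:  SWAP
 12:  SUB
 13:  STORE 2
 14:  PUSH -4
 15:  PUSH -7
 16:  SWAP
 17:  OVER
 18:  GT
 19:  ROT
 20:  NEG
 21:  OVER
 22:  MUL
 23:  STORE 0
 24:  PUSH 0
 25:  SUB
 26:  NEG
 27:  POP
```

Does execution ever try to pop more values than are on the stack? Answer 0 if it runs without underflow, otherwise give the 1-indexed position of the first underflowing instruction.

PUSH 9   : 9
PUSH 42  : 9 42
OVER     : 9 42 9
ADD      : 9 51
MOD      : 9
PUSH -2  : 9 -2
GT       : 1
PUSH -8  : 1 -8
SUB      : 9
PUSH -41 : 9 -41
SWAP     : -41 9
SUB      : -50
STORE 2  : (empty)
PUSH -4  : -4
PUSH -7  : -4 -7
SWAP     : -7 -4
OVER     : -7 -4 -7
GT       : -7 1
ROT  — needs 3 operands, stack has 2 → underflow

19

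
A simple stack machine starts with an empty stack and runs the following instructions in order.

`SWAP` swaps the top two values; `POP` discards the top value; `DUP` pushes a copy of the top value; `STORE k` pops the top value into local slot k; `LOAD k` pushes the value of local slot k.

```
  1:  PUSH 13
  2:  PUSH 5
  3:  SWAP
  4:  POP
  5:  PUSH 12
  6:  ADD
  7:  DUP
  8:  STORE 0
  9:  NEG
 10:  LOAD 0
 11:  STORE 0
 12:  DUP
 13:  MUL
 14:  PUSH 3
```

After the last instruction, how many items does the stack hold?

PUSH 13 : 13
PUSH 5  : 13 5
SWAP    : 5 13
POP     : 5
PUSH 12 : 5 12
ADD     : 17
DUP     : 17 17
STORE 0 : 17
NEG     : -17
LOAD 0  : -17 17
STORE 0 : -17
DUP     : -17 -17
MUL     : 289
PUSH 3  : 289 3

2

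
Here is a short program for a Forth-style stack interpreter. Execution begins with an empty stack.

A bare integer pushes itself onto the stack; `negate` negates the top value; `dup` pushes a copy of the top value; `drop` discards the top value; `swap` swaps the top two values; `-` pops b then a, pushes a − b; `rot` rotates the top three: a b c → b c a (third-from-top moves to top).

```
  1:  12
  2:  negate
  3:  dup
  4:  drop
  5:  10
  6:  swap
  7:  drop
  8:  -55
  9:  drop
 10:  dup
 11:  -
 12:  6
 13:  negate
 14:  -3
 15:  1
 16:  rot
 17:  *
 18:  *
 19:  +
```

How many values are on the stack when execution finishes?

12     -> [12]
negate -> [-12]
dup    -> [-12, -12]
drop   -> [-12]
10     -> [-12, 10]
swap   -> [10, -12]
drop   -> [10]
-55    -> [10, -55]
drop   -> [10]
dup    -> [10, 10]
-      -> [0]
6      -> [0, 6]
negate -> [0, -6]
-3     -> [0, -6, -3]
1      -> [0, -6, -3, 1]
rot    -> [0, -3, 1, -6]
*      -> [0, -3, -6]
*      -> [0, 18]
+      -> [18]

1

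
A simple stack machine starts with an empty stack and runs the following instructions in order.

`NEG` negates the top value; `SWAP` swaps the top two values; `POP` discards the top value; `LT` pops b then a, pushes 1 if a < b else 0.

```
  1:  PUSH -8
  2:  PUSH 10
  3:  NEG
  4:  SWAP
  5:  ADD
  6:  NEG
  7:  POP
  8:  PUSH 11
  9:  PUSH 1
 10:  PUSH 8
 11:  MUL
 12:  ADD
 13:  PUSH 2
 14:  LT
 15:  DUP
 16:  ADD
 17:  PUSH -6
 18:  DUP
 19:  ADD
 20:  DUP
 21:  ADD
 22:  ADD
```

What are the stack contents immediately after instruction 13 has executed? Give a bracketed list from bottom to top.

[19, 2]

PUSH -8 : -8
PUSH 10 : -8 10
NEG     : -8 -10
SWAP    : -10 -8
ADD     : -18
NEG     : 18
POP     : (empty)
PUSH 11 : 11
PUSH 1  : 11 1
PUSH 8  : 11 1 8
MUL     : 11 8
ADD     : 19
PUSH 2  : 19 2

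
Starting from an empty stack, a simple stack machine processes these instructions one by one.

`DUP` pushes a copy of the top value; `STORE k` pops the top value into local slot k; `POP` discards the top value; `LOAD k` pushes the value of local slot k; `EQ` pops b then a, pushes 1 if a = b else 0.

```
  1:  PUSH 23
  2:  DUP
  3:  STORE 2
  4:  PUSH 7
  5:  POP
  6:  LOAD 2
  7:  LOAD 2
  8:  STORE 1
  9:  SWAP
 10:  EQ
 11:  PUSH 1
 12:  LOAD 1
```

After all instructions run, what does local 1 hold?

23

PUSH 23 : [23]
DUP     : [23, 23]
STORE 2 : [23]
PUSH 7  : [23, 7]
POP     : [23]
LOAD 2  : [23, 23]
LOAD 2  : [23, 23, 23]
STORE 1 : [23, 23]
SWAP    : [23, 23]
EQ      : [1]
PUSH 1  : [1, 1]
LOAD 1  : [1, 1, 23]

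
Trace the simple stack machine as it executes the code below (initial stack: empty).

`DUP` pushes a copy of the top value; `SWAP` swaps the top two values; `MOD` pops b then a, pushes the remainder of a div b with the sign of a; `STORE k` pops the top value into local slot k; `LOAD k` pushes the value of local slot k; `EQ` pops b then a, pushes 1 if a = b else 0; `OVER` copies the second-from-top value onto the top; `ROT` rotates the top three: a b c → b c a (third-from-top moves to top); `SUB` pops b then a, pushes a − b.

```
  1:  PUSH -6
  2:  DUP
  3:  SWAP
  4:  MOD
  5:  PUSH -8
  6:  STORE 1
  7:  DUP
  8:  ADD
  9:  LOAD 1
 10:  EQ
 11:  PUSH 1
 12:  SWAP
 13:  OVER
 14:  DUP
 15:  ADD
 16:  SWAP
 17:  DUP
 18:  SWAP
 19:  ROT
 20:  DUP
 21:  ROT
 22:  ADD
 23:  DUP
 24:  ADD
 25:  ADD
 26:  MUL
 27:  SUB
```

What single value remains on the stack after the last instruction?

PUSH -6 : -6
DUP     : -6 -6
SWAP    : -6 -6
MOD     : 0
PUSH -8 : 0 -8
STORE 1 : 0
DUP     : 0 0
ADD     : 0
LOAD 1  : 0 -8
EQ      : 0
PUSH 1  : 0 1
SWAP    : 1 0
OVER    : 1 0 1
DUP     : 1 0 1 1
ADD     : 1 0 2
SWAP    : 1 2 0
DUP     : 1 2 0 0
SWAP    : 1 2 0 0
ROT     : 1 0 0 2
DUP     : 1 0 0 2 2
ROT     : 1 0 2 2 0
ADD     : 1 0 2 2
DUP     : 1 0 2 2 2
ADD     : 1 0 2 4
ADD     : 1 0 6
MUL     : 1 0
SUB     : 1

1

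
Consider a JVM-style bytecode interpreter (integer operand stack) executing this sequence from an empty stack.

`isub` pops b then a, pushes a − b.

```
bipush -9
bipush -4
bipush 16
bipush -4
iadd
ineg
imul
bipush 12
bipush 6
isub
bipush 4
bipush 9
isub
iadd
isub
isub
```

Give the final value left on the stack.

-56

bipush -9  -9
bipush -4  -9 -4
bipush 16  -9 -4 16
bipush -4  -9 -4 16 -4
iadd       -9 -4 12
ineg       -9 -4 -12
imul       -9 48
bipush 12  -9 48 12
bipush 6   -9 48 12 6
isub       -9 48 6
bipush 4   -9 48 6 4
bipush 9   -9 48 6 4 9
isub       -9 48 6 -5
iadd       -9 48 1
isub       -9 47
isub       -56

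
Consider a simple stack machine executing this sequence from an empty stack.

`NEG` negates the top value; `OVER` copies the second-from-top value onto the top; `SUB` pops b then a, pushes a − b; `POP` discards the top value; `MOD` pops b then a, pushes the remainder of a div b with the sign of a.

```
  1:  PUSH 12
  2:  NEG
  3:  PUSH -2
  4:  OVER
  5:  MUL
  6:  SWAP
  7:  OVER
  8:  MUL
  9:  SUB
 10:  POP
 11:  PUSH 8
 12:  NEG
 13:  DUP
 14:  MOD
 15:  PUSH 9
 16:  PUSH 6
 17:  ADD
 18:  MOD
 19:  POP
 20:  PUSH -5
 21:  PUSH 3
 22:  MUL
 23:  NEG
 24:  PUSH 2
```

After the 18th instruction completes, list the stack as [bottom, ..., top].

[0]

PUSH 12 -> 12
NEG     -> -12
PUSH -2 -> -12 -2
OVER    -> -12 -2 -12
MUL     -> -12 24
SWAP    -> 24 -12
OVER    -> 24 -12 24
MUL     -> 24 -288
SUB     -> 312
POP     -> (empty)
PUSH 8  -> 8
NEG     -> -8
DUP     -> -8 -8
MOD     -> 0
PUSH 9  -> 0 9
PUSH 6  -> 0 9 6
ADD     -> 0 15
MOD     -> 0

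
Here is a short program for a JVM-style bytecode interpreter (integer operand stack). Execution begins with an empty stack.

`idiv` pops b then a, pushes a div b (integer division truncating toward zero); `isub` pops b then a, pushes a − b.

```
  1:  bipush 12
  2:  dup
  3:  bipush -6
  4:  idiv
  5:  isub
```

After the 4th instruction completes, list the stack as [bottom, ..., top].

[12, -2]

bipush 12  [12]
dup        [12, 12]
bipush -6  [12, 12, -6]
idiv       [12, -2]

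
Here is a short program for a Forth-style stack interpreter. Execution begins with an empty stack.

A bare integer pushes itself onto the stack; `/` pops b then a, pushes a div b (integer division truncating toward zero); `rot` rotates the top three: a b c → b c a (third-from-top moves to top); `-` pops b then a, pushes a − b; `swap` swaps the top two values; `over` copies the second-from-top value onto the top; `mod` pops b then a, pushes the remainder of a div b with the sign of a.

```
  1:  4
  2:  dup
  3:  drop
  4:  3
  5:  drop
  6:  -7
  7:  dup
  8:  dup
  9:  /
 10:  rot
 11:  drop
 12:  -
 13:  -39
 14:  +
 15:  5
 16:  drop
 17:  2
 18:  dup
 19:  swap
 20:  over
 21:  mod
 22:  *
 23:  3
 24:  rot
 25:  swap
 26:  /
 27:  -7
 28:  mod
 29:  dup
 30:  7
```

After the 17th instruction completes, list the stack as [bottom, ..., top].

[-47, 2]

4    -> [4]
dup  -> [4, 4]
drop -> [4]
3    -> [4, 3]
drop -> [4]
-7   -> [4, -7]
dup  -> [4, -7, -7]
dup  -> [4, -7, -7, -7]
/    -> [4, -7, 1]
rot  -> [-7, 1, 4]
drop -> [-7, 1]
-    -> [-8]
-39  -> [-8, -39]
+    -> [-47]
5    -> [-47, 5]
drop -> [-47]
2    -> [-47, 2]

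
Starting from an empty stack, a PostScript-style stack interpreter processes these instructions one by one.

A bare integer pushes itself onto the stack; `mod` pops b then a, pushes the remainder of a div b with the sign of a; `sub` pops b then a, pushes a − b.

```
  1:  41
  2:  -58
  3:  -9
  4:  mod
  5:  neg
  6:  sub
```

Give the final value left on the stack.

37

41  -> 41
-58 -> 41 -58
-9  -> 41 -58 -9
mod -> 41 -4
neg -> 41 4
sub -> 37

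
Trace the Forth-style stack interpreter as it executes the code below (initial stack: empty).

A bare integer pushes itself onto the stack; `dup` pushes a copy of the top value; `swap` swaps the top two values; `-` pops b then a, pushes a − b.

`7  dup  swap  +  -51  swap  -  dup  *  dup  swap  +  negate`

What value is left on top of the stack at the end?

-8450

7      -> 7
dup    -> 7 7
swap   -> 7 7
+      -> 14
-51    -> 14 -51
swap   -> -51 14
-      -> -65
dup    -> -65 -65
*      -> 4225
dup    -> 4225 4225
swap   -> 4225 4225
+      -> 8450
negate -> -8450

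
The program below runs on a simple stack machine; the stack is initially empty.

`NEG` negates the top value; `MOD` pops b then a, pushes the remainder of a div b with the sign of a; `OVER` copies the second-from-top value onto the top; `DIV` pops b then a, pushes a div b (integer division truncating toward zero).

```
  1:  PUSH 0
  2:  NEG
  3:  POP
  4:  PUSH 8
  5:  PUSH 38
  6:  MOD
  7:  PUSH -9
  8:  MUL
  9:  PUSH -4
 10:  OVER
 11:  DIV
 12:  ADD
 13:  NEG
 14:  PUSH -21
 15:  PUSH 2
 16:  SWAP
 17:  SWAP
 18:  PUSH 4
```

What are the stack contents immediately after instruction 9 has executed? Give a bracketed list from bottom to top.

[-72, -4]

PUSH 0  -> [0]
NEG     -> [0]
POP     -> []
PUSH 8  -> [8]
PUSH 38 -> [8, 38]
MOD     -> [8]
PUSH -9 -> [8, -9]
MUL     -> [-72]
PUSH -4 -> [-72, -4]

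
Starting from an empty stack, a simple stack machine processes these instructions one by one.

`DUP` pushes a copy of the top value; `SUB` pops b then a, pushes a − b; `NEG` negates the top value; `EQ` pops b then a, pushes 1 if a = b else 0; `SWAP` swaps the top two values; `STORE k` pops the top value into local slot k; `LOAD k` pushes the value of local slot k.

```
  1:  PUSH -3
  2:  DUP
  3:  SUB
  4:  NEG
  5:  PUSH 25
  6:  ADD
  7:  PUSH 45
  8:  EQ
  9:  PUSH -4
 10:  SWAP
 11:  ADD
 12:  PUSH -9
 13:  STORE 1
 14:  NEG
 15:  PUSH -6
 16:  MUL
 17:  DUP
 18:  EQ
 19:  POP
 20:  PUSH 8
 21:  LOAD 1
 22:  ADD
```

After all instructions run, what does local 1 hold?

PUSH -3 -> -3
DUP     -> -3 -3
SUB     -> 0
NEG     -> 0
PUSH 25 -> 0 25
ADD     -> 25
PUSH 45 -> 25 45
EQ      -> 0
PUSH -4 -> 0 -4
SWAP    -> -4 0
ADD     -> -4
PUSH -9 -> -4 -9
STORE 1 -> -4
NEG     -> 4
PUSH -6 -> 4 -6
MUL     -> -24
DUP     -> -24 -24
EQ      -> 1
POP     -> (empty)
PUSH 8  -> 8
LOAD 1  -> 8 -9
ADD     -> -1

-9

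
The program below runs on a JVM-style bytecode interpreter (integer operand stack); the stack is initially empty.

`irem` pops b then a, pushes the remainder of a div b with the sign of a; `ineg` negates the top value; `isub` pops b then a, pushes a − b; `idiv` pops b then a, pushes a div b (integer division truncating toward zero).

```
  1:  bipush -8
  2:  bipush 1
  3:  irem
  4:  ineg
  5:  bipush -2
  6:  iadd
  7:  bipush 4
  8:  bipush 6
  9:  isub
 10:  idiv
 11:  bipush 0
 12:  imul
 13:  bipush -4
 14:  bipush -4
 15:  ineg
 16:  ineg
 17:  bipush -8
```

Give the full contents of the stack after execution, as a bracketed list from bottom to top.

bipush -8  [-8]
bipush 1   [-8, 1]
irem       [0]
ineg       [0]
bipush -2  [0, -2]
iadd       [-2]
bipush 4   [-2, 4]
bipush 6   [-2, 4, 6]
isub       [-2, -2]
idiv       [1]
bipush 0   [1, 0]
imul       [0]
bipush -4  [0, -4]
bipush -4  [0, -4, -4]
ineg       [0, -4, 4]
ineg       [0, -4, -4]
bipush -8  [0, -4, -4, -8]

[0, -4, -4, -8]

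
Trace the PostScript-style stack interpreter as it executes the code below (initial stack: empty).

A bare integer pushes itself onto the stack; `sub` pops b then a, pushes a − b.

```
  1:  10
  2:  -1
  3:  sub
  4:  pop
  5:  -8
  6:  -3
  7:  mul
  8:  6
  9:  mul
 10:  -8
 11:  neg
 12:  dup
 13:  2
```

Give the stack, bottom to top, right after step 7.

10  → 10
-1  → 10 -1
sub → 11
pop → (empty)
-8  → -8
-3  → -8 -3
mul → 24

[24]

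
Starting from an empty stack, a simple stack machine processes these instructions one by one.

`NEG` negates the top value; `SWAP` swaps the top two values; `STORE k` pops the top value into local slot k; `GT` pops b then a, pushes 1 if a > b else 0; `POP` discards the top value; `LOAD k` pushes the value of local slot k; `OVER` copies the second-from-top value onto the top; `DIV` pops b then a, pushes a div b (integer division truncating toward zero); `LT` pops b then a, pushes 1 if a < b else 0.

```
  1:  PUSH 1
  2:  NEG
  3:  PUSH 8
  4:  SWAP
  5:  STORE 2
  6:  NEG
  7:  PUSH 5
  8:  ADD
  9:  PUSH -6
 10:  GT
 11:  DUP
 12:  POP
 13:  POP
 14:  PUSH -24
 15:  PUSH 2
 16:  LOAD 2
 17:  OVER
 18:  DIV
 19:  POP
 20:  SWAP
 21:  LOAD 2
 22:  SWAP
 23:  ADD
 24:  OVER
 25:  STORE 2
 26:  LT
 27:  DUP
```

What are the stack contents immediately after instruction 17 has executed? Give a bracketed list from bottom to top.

[-24, 2, -1, 2]

PUSH 1   -> [1]
NEG      -> [-1]
PUSH 8   -> [-1, 8]
SWAP     -> [8, -1]
STORE 2  -> [8]
NEG      -> [-8]
PUSH 5   -> [-8, 5]
ADD      -> [-3]
PUSH -6  -> [-3, -6]
GT       -> [1]
DUP      -> [1, 1]
POP      -> [1]
POP      -> []
PUSH -24 -> [-24]
PUSH 2   -> [-24, 2]
LOAD 2   -> [-24, 2, -1]
OVER     -> [-24, 2, -1, 2]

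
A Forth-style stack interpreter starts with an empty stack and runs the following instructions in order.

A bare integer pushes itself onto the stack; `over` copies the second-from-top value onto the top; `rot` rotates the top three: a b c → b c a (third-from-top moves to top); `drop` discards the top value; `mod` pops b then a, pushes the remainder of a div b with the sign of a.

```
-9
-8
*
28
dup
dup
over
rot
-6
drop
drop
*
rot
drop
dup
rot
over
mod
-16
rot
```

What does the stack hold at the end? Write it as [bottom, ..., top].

-9    -9
-8    -9 -8
*     72
28    72 28
dup   72 28 28
dup   72 28 28 28
over  72 28 28 28 28
rot   72 28 28 28 28
-6    72 28 28 28 28 -6
drop  72 28 28 28 28
drop  72 28 28 28
*     72 28 784
rot   28 784 72
drop  28 784
dup   28 784 784
rot   784 784 28
over  784 784 28 784
mod   784 784 28
-16   784 784 28 -16
rot   784 28 -16 784

[784, 28, -16, 784]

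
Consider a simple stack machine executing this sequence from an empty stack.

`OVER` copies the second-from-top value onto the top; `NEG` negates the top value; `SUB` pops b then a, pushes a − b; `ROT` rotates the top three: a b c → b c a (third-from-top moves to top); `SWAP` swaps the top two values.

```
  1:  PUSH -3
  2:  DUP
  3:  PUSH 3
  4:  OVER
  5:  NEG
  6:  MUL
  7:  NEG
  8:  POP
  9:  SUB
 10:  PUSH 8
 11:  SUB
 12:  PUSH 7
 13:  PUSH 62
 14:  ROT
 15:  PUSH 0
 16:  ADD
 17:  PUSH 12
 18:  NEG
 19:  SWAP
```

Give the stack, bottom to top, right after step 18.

[7, 62, -8, -12]

PUSH -3 -> -3
DUP     -> -3 -3
PUSH 3  -> -3 -3 3
OVER    -> -3 -3 3 -3
NEG     -> -3 -3 3 3
MUL     -> -3 -3 9
NEG     -> -3 -3 -9
POP     -> -3 -3
SUB     -> 0
PUSH 8  -> 0 8
SUB     -> -8
PUSH 7  -> -8 7
PUSH 62 -> -8 7 62
ROT     -> 7 62 -8
PUSH 0  -> 7 62 -8 0
ADD     -> 7 62 -8
PUSH 12 -> 7 62 -8 12
NEG     -> 7 62 -8 -12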